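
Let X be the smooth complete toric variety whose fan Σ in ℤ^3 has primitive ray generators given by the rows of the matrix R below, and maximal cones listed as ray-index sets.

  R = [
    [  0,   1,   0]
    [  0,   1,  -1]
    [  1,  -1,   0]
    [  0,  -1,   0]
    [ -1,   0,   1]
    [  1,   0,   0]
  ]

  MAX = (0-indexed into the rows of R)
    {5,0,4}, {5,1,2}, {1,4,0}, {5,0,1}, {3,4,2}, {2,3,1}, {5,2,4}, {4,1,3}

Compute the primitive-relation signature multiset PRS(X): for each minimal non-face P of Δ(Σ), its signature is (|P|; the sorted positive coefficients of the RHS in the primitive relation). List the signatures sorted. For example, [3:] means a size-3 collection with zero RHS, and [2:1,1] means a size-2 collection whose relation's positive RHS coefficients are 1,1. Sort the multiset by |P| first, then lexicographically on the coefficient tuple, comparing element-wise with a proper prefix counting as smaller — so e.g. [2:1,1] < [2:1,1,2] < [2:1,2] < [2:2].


5 collections generate NE(X_Σ); each relation:

  P = {0,3}:  v_{0} + v_{3} = 0  →  sig = [2:]
  P = {0,2}:  v_{0} + v_{2} = v_{5}  →  sig = [2:1]
  P = {3,5}:  v_{3} + v_{5} = v_{2}  →  sig = [2:1]
  P = {1,2,4}:  v_{1} + v_{2} + v_{4} = 0  →  sig = [3:]
  P = {1,4,5}:  v_{1} + v_{4} + v_{5} = v_{0}  →  sig = [3:1]

Sorted signature multiset PRS(X):
    |P|=2: 3 collections, coeffs (), (1), (1)
    |P|=3: 2 collections, coeffs (), (1)


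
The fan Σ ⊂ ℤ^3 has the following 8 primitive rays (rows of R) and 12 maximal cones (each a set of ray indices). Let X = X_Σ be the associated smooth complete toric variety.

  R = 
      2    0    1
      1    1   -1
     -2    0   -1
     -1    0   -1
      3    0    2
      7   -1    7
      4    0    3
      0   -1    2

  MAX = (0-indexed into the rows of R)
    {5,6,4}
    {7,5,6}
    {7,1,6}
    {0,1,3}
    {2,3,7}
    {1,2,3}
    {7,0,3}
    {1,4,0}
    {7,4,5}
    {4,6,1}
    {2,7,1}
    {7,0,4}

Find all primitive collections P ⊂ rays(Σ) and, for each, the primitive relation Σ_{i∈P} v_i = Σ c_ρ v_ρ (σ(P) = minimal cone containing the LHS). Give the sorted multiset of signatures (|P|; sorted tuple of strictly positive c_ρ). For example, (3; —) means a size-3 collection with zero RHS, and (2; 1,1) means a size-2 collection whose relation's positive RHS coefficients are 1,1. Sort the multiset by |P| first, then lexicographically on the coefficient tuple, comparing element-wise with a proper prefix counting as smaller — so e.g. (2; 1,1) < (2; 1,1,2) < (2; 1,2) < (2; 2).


Σ has 14 primitive collections:

  P = {0,2}:  v_{0} + v_{2} = 0 ; sig = (2; —)
  P = {3,4}:  v_{3} + v_{4} = v_{0} ; sig = (2; 1)
  P = {3,6}:  v_{3} + v_{6} = v_{4} ; sig = (2; 1)
  P = {2,4}:  v_{2} + v_{4} = v_{1} + v_{7} ; sig = (2; 1,1)
  P = {2,5}:  v_{2} + v_{5} = v_{1} + v_{6} + 2·v_{7} ; sig = (2; 1,1,2)
  P = {3,5}:  v_{3} + v_{5} = 2·v_{4} + v_{7} ; sig = (2; 1,2)
  P = {0,5}:  v_{0} + v_{5} = 3·v_{4} + v_{7} ; sig = (2; 1,3)
  P = {0,6}:  v_{0} + v_{6} = 2·v_{4} ; sig = (2; 2)
  P = {1,5}:  v_{1} + v_{5} = 2·v_{6} ; sig = (2; 2)
  P = {2,6}:  v_{2} + v_{6} = 2·v_{1} + 2·v_{7} ; sig = (2; 2,2)
  P = {1,3,7}:  v_{1} + v_{3} + v_{7} = 0 ; sig = (3; —)
  P = {0,1,7}:  v_{0} + v_{1} + v_{7} = v_{4} ; sig = (3; 1)
  P = {1,4,7}:  v_{1} + v_{4} + v_{7} = v_{6} ; sig = (3; 1)
  P = {4,6,7}:  v_{4} + v_{6} + v_{7} = v_{5} ; sig = (3; 1)

so the primitive-relation signature multiset is
[(2; —), (2; 1), (2; 1), (2; 1,1), (2; 1,1,2), (2; 1,2), (2; 1,3), (2; 2), (2; 2), (2; 2,2), (3; —), (3; 1), (3; 1), (3; 1)]


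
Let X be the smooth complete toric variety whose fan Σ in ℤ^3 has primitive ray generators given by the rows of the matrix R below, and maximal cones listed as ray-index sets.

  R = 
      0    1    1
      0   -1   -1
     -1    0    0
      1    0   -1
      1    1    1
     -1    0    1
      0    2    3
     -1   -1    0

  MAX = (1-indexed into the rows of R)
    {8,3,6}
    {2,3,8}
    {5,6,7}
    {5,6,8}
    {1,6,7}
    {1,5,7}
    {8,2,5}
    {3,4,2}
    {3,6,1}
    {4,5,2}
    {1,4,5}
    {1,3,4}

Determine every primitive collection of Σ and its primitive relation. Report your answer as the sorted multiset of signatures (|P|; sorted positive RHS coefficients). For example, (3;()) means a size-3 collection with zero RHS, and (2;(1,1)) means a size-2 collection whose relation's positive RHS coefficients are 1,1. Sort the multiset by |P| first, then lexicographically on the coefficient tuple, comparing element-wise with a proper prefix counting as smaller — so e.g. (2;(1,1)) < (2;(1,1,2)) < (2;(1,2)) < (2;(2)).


Σ has 11 primitive collections:

  {1,2}:  v_{1} + v_{2} = 0 — sig = (2;())
  {4,6}:  v_{4} + v_{6} = 0 — sig = (2;())
  {1,8}:  v_{1} + v_{8} = v_{6} — sig = (2;(1))
  {2,6}:  v_{2} + v_{6} = v_{8} — sig = (2;(1))
  {3,5}:  v_{3} + v_{5} = v_{1} — sig = (2;(1))
  {4,8}:  v_{4} + v_{8} = v_{2} — sig = (2;(1))
  {2,7}:  v_{2} + v_{7} = v_{5} + v_{6} — sig = (2;(1,1))
  {4,7}:  v_{4} + v_{7} = v_{1} + v_{5} — sig = (2;(1,1))
  {3,7}:  v_{3} + v_{7} = 2·v_{1} + v_{6} — sig = (2;(1,2))
  {7,8}:  v_{7} + v_{8} = v_{5} + 2·v_{6} — sig = (2;(1,2))
  {1,5,6}:  v_{1} + v_{5} + v_{6} = v_{7} — sig = (3;(1))

Sorted signature multiset PRS(X):
[(2;()), (2;()), (2;(1)), (2;(1)), (2;(1)), (2;(1)), (2;(1,1)), (2;(1,1)), (2;(1,2)), (2;(1,2)), (3;(1))]


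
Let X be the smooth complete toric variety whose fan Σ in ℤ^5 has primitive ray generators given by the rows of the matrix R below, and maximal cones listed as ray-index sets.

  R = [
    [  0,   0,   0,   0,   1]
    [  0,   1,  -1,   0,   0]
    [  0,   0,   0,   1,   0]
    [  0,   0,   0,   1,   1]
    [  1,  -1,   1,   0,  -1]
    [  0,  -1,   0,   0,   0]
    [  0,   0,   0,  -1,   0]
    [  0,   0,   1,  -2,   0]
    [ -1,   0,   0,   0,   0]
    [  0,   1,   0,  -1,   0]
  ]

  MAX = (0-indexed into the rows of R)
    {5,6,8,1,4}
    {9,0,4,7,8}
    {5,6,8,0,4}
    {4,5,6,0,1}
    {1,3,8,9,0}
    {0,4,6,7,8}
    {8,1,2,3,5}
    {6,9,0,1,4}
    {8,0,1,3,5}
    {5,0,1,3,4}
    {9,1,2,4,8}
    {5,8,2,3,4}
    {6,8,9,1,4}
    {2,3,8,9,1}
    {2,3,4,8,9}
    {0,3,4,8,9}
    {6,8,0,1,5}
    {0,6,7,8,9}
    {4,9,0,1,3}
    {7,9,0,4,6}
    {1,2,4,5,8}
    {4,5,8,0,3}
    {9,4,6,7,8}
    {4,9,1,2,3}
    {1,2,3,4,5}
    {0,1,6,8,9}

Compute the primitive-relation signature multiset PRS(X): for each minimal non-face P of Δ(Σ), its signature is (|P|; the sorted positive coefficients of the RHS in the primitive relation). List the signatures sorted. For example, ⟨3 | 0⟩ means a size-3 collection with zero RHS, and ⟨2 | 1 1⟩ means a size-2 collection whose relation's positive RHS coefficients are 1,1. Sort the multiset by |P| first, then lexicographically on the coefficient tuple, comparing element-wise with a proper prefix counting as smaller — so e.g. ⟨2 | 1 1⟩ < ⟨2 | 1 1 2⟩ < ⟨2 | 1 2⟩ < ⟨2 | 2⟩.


Δ(Σ) — 10 vertices, 11 min non-faces:

  • {2,6}:  v_{2} + v_{6} = 0  ⟹  sig = ⟨2 | 0⟩
  • {0,2}:  v_{0} + v_{2} = v_{3}  ⟹  sig = ⟨2 | 1⟩
  • {3,6}:  v_{3} + v_{6} = v_{0}  ⟹  sig = ⟨2 | 1⟩
  • {5,9}:  v_{5} + v_{9} = v_{6}  ⟹  sig = ⟨2 | 1⟩
  • {1,7}:  v_{1} + v_{7} = v_{6} + v_{9}  ⟹  sig = ⟨2 | 1 1⟩
  • {2,7}:  v_{2} + v_{7} = v_{0} + v_{4} + v_{8} + v_{9}  ⟹  sig = ⟨2 | 1 1 1 1⟩
  • {3,7}:  v_{3} + v_{7} = 2·v_{0} + v_{4} + v_{8} + v_{9}  ⟹  sig = ⟨2 | 1 1 1 2⟩
  • {5,7}:  v_{5} + v_{7} = v_{0} + v_{4} + 2·v_{6} + v_{8}  ⟹  sig = ⟨2 | 1 1 1 2⟩
  • {0,1,4,8}:  v_{0} + v_{1} + v_{4} + v_{8} = 0  ⟹  sig = ⟨4 | 0⟩
  • {1,3,4,8}:  v_{1} + v_{3} + v_{4} + v_{8} = v_{2}  ⟹  sig = ⟨4 | 1⟩
  • {0,4,6,8,9}:  v_{0} + v_{4} + v_{6} + v_{8} + v_{9} = v_{7}  ⟹  sig = ⟨5 | 1⟩

Signatures (|P|; sorted positive RHS coefficients), sorted:
[⟨2 | 0⟩, ⟨2 | 1⟩, ⟨2 | 1⟩, ⟨2 | 1⟩, ⟨2 | 1 1⟩, ⟨2 | 1 1 1 1⟩, ⟨2 | 1 1 1 2⟩, ⟨2 | 1 1 1 2⟩, ⟨4 | 0⟩, ⟨4 | 1⟩, ⟨5 | 1⟩]


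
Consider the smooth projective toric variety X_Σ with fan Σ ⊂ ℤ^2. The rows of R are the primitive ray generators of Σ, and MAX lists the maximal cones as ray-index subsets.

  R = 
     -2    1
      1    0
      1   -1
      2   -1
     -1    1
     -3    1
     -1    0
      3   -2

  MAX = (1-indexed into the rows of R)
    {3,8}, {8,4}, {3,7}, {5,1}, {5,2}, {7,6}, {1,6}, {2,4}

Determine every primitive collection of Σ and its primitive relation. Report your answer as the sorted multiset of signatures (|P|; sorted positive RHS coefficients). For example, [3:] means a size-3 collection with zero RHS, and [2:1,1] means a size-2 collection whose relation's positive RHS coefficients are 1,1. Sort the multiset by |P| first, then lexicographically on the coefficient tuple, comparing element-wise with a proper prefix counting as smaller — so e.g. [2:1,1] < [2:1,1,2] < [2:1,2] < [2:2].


Minimal non-faces — 20 found among 8 rays, 8 max cones:

  {1,4}:  v_{1} + v_{4} = 0  so sig = [2:]
  {2,7}:  v_{2} + v_{7} = 0  so sig = [2:]
  {3,5}:  v_{3} + v_{5} = 0  so sig = [2:]
  {1,2}:  v_{1} + v_{2} = v_{5}  so sig = [2:1]
  {1,3}:  v_{1} + v_{3} = v_{7}  so sig = [2:1]
  {1,7}:  v_{1} + v_{7} = v_{6}  so sig = [2:1]
  {1,8}:  v_{1} + v_{8} = v_{3}  so sig = [2:1]
  {2,3}:  v_{2} + v_{3} = v_{4}  so sig = [2:1]
  {2,6}:  v_{2} + v_{6} = v_{1}  so sig = [2:1]
  {3,4}:  v_{3} + v_{4} = v_{8}  so sig = [2:1]
  {4,5}:  v_{4} + v_{5} = v_{2}  so sig = [2:1]
  {4,6}:  v_{4} + v_{6} = v_{7}  so sig = [2:1]
  {4,7}:  v_{4} + v_{7} = v_{3}  so sig = [2:1]
  {5,7}:  v_{5} + v_{7} = v_{1}  so sig = [2:1]
  {5,8}:  v_{5} + v_{8} = v_{4}  so sig = [2:1]
  {6,8}:  v_{6} + v_{8} = v_{3} + v_{7}  so sig = [2:1,1]
  {2,8}:  v_{2} + v_{8} = 2·v_{4}  so sig = [2:2]
  {3,6}:  v_{3} + v_{6} = 2·v_{7}  so sig = [2:2]
  {5,6}:  v_{5} + v_{6} = 2·v_{1}  so sig = [2:2]
  {7,8}:  v_{7} + v_{8} = 2·v_{3}  so sig = [2:2]

so the primitive-relation signature multiset is
    |P|=2: 20 collections, coeffs (), (), (), (1), (1), (1), (1), (1), (1), (1), (1), (1), (1), (1), (1), (1,1), (2), (2), (2), (2)


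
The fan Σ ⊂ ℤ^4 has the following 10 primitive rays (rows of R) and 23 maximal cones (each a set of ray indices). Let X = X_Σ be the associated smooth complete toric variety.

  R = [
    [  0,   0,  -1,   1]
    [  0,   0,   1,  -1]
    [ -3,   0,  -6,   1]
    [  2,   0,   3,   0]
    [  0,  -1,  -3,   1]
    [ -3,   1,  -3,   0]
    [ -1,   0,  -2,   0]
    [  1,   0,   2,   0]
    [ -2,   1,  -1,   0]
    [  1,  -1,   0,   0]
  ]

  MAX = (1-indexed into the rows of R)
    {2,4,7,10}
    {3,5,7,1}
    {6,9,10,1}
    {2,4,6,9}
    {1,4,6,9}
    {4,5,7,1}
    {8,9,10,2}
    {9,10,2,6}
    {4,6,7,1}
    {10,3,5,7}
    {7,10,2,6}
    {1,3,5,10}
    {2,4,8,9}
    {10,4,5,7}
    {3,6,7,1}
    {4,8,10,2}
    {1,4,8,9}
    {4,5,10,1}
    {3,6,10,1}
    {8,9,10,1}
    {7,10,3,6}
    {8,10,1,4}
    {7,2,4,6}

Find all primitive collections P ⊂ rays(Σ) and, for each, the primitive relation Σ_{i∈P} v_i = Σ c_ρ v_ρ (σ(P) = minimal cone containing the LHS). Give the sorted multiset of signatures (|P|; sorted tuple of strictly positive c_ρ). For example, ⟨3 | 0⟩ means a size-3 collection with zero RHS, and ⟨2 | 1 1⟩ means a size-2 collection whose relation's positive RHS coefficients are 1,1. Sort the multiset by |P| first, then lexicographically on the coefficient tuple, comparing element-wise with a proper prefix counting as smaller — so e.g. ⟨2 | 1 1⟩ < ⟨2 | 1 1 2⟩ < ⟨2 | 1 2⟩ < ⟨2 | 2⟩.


Σ has 15 primitive collections:

  {1,2}:  v_{1} + v_{2} = 0  so sig = ⟨2 | 0⟩
  {7,8}:  v_{7} + v_{8} = 0  so sig = ⟨2 | 0⟩
  {5,6}:  v_{5} + v_{6} = v_{3}  so sig = ⟨2 | 1⟩
  {6,8}:  v_{6} + v_{8} = v_{9}  so sig = ⟨2 | 1⟩
  {7,9}:  v_{7} + v_{9} = v_{6}  so sig = ⟨2 | 1⟩
  {2,5}:  v_{2} + v_{5} = v_{7} + v_{10}  so sig = ⟨2 | 1 1⟩
  {3,4}:  v_{3} + v_{4} = v_{1} + v_{7}  so sig = ⟨2 | 1 1⟩
  {5,8}:  v_{5} + v_{8} = v_{1} + v_{10}  so sig = ⟨2 | 1 1⟩
  {2,3}:  v_{2} + v_{3} = v_{6} + v_{7} + v_{10}  so sig = ⟨2 | 1 1 1⟩
  {3,8}:  v_{3} + v_{8} = v_{1} + v_{6} + v_{10}  so sig = ⟨2 | 1 1 1⟩
  {5,9}:  v_{5} + v_{9} = v_{1} + v_{6} + v_{10}  so sig = ⟨2 | 1 1 1⟩
  {3,9}:  v_{3} + v_{9} = v_{1} + 2·v_{6} + v_{10}  so sig = ⟨2 | 1 1 2⟩
  {4,6,10}:  v_{4} + v_{6} + v_{10} = 0  so sig = ⟨3 | 0⟩
  {1,7,10}:  v_{1} + v_{7} + v_{10} = v_{5}  so sig = ⟨3 | 1⟩
  {4,9,10}:  v_{4} + v_{9} + v_{10} = v_{8}  so sig = ⟨3 | 1⟩

Sorted signature multiset PRS(X):
{ ⟨2 | 0⟩ ×2,  ⟨2 | 1⟩ ×3,  ⟨2 | 1 1⟩ ×3,  ⟨2 | 1 1 1⟩ ×3,  ⟨2 | 1 1 2⟩,  ⟨3 | 0⟩,  ⟨3 | 1⟩ ×2 }


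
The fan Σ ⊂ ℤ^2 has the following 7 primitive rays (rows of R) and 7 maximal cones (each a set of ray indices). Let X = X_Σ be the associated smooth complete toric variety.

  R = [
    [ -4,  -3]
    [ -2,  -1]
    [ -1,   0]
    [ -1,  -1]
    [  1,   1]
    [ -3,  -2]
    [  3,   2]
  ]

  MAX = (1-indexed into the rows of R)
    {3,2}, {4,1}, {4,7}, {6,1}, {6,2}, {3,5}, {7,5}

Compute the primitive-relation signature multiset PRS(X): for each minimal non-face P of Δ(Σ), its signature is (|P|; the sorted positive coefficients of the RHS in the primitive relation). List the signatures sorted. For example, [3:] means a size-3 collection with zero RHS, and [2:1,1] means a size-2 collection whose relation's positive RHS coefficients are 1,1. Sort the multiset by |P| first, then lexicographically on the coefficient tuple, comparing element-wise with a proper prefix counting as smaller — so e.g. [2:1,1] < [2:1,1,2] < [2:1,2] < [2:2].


Minimal non-faces — 14 found among 7 rays, 7 max cones:

  P = {4,5}:  v_{4} + v_{5} = 0 — sig = [2:]
  P = {6,7}:  v_{6} + v_{7} = 0 — sig = [2:]
  P = {1,5}:  v_{1} + v_{5} = v_{6} — sig = [2:1]
  P = {1,7}:  v_{1} + v_{7} = v_{4} — sig = [2:1]
  P = {2,4}:  v_{2} + v_{4} = v_{6} — sig = [2:1]
  P = {2,5}:  v_{2} + v_{5} = v_{3} — sig = [2:1]
  P = {2,7}:  v_{2} + v_{7} = v_{5} — sig = [2:1]
  P = {3,4}:  v_{3} + v_{4} = v_{2} — sig = [2:1]
  P = {4,6}:  v_{4} + v_{6} = v_{1} — sig = [2:1]
  P = {5,6}:  v_{5} + v_{6} = v_{2} — sig = [2:1]
  P = {1,3}:  v_{1} + v_{3} = v_{2} + v_{6} — sig = [2:1,1]
  P = {1,2}:  v_{1} + v_{2} = 2·v_{6} — sig = [2:2]
  P = {3,6}:  v_{3} + v_{6} = 2·v_{2} — sig = [2:2]
  P = {3,7}:  v_{3} + v_{7} = 2·v_{5} — sig = [2:2]

so the primitive-relation signature multiset is
    [2:]
    [2:]
    [2:1]
    [2:1]
    [2:1]
    [2:1]
    [2:1]
    [2:1]
    [2:1]
    [2:1]
    [2:1,1]
    [2:2]
    [2:2]
    [2:2]


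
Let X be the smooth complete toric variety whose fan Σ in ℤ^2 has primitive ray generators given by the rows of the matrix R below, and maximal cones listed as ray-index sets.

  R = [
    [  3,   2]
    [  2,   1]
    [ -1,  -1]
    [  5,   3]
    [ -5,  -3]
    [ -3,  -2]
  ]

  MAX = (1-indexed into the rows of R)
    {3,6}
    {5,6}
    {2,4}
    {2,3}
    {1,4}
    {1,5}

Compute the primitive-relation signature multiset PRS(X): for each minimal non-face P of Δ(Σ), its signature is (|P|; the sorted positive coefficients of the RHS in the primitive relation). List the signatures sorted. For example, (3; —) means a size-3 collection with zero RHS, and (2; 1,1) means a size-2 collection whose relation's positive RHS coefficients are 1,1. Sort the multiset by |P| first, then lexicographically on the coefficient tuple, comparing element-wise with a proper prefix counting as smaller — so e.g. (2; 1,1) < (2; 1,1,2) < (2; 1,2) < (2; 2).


Δ(Σ) — 6 vertices, 9 min non-faces:

  P={1,6}:  v_{1} + v_{6} = 0  so sig = (2; —)
  P={4,5}:  v_{4} + v_{5} = 0  so sig = (2; —)
  P={1,2}:  v_{1} + v_{2} = v_{4}  so sig = (2; 1)
  P={1,3}:  v_{1} + v_{3} = v_{2}  so sig = (2; 1)
  P={2,5}:  v_{2} + v_{5} = v_{6}  so sig = (2; 1)
  P={2,6}:  v_{2} + v_{6} = v_{3}  so sig = (2; 1)
  P={4,6}:  v_{4} + v_{6} = v_{2}  so sig = (2; 1)
  P={3,4}:  v_{3} + v_{4} = 2·v_{2}  so sig = (2; 2)
  P={3,5}:  v_{3} + v_{5} = 2·v_{6}  so sig = (2; 2)

Sorted signature multiset PRS(X):
{ (2; —) ×2,  (2; 1) ×5,  (2; 2) ×2 }


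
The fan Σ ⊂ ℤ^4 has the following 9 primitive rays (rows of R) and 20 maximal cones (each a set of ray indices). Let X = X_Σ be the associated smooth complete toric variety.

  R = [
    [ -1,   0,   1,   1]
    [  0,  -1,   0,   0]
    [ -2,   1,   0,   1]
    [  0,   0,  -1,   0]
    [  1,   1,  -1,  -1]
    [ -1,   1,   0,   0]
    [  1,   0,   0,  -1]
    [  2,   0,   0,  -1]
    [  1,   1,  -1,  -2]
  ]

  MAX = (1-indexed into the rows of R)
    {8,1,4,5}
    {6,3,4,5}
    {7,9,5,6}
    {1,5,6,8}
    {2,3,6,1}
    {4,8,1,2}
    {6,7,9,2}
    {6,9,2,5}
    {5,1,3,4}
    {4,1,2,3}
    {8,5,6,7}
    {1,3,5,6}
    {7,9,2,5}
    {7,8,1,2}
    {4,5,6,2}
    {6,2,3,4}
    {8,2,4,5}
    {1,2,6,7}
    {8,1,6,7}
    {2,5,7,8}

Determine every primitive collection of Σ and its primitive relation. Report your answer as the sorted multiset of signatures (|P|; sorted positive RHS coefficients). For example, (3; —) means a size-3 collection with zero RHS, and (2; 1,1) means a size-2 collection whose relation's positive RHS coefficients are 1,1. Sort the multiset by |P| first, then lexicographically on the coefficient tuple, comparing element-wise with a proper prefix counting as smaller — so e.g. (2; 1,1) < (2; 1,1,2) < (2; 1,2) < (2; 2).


14 minimal non-faces of Δ(Σ) (on 9 rays):

  P = {3,7}:  v_{3} + v_{7} = v_{6} ; sig = (2; 1)
  P = {1,9}:  v_{1} + v_{9} = v_{6} + v_{7} ; sig = (2; 1,1)
  P = {3,8}:  v_{3} + v_{8} = v_{1} + v_{5} ; sig = (2; 1,1)
  P = {4,7}:  v_{4} + v_{7} = v_{2} + v_{5} ; sig = (2; 1,1)
  P = {3,9}:  v_{3} + v_{9} = v_{2} + v_{5} + 2·v_{6} ; sig = (2; 1,1,2)
  P = {8,9}:  v_{8} + v_{9} = v_{5} + 2·v_{7} ; sig = (2; 1,2)
  P = {4,9}:  v_{4} + v_{9} = 2·v_{2} + 2·v_{5} + v_{6} ; sig = (2; 1,2,2)
  P = {1,2,5}:  v_{1} + v_{2} + v_{5} = 0 ; sig = (3; —)
  P = {1,4,6}:  v_{1} + v_{4} + v_{6} = v_{3} ; sig = (3; 1)
  P = {2,6,8}:  v_{2} + v_{6} + v_{8} = v_{7} ; sig = (3; 1)
  P = {4,6,8}:  v_{4} + v_{6} + v_{8} = v_{5} ; sig = (3; 1)
  P = {1,5,7}:  v_{1} + v_{5} + v_{7} = v_{6} + v_{8} ; sig = (3; 1,1)
  P = {2,3,5}:  v_{2} + v_{3} + v_{5} = v_{4} + v_{6} ; sig = (3; 1,1)
  P = {2,5,6,7}:  v_{2} + v_{5} + v_{6} + v_{7} = v_{9} ; sig = (4; 1)

Signatures (|P|; sorted positive RHS coefficients), sorted:
{ (2; 1),  (2; 1,1) ×3,  (2; 1,1,2),  (2; 1,2),  (2; 1,2,2),  (3; —),  (3; 1) ×3,  (3; 1,1) ×2,  (4; 1) }


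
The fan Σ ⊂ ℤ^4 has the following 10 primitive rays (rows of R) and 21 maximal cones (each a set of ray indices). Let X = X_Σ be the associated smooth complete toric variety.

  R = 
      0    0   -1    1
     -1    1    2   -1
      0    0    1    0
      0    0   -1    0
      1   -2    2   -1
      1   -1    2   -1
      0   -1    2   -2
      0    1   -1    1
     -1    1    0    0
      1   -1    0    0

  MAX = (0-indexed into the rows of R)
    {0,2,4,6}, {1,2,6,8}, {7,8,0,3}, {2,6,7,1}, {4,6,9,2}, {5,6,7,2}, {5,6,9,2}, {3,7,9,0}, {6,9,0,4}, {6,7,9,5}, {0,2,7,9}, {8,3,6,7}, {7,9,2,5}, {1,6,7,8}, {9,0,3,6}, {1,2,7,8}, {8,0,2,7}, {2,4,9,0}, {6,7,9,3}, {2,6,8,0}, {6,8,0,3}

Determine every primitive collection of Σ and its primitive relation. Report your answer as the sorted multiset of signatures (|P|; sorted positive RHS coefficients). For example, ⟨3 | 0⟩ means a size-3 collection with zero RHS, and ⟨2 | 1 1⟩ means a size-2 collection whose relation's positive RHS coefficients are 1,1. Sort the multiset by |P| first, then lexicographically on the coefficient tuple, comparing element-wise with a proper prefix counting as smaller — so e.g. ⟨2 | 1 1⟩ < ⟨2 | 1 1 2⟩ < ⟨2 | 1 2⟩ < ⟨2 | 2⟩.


18 minimal non-faces of Δ(Σ) (on 10 rays):

  P={2,3}:  v_{2} + v_{3} = 0  →  sig = ⟨2 | 0⟩
  P={8,9}:  v_{8} + v_{9} = 0  →  sig = ⟨2 | 0⟩
  P={0,1}:  v_{0} + v_{1} = v_{2} + v_{8}  →  sig = ⟨2 | 1 1⟩
  P={0,5}:  v_{0} + v_{5} = v_{2} + v_{9}  →  sig = ⟨2 | 1 1⟩
  P={4,7}:  v_{4} + v_{7} = v_{2} + v_{9}  →  sig = ⟨2 | 1 1⟩
  P={1,3}:  v_{1} + v_{3} = v_{6} + v_{7} + v_{8}  →  sig = ⟨2 | 1 1 1⟩
  P={1,9}:  v_{1} + v_{9} = v_{2} + v_{6} + v_{7}  →  sig = ⟨2 | 1 1 1⟩
  P={3,4}:  v_{3} + v_{4} = v_{0} + v_{6} + v_{9}  →  sig = ⟨2 | 1 1 1⟩
  P={3,5}:  v_{3} + v_{5} = v_{6} + v_{7} + v_{9}  →  sig = ⟨2 | 1 1 1⟩
  P={4,8}:  v_{4} + v_{8} = v_{0} + v_{2} + v_{6}  →  sig = ⟨2 | 1 1 1⟩
  P={5,8}:  v_{5} + v_{8} = v_{2} + v_{6} + v_{7}  →  sig = ⟨2 | 1 1 1⟩
  P={1,4}:  v_{1} + v_{4} = 2·v_{2} + v_{6}  →  sig = ⟨2 | 1 2⟩
  P={4,5}:  v_{4} + v_{5} = 2·v_{2} + v_{6} + 2·v_{9}  →  sig = ⟨2 | 1 2 2⟩
  P={1,5}:  v_{1} + v_{5} = 2·v_{2} + 2·v_{6} + 2·v_{7}  →  sig = ⟨2 | 2 2 2⟩
  P={0,6,7}:  v_{0} + v_{6} + v_{7} = 0  →  sig = ⟨3 | 0⟩
  P={0,2,6,9}:  v_{0} + v_{2} + v_{6} + v_{9} = v_{4}  →  sig = ⟨4 | 1⟩
  P={2,6,7,8}:  v_{2} + v_{6} + v_{7} + v_{8} = v_{1}  →  sig = ⟨4 | 1⟩
  P={2,6,7,9}:  v_{2} + v_{6} + v_{7} + v_{9} = v_{5}  →  sig = ⟨4 | 1⟩

so the primitive-relation signature multiset is
[⟨2 | 0⟩, ⟨2 | 0⟩, ⟨2 | 1 1⟩, ⟨2 | 1 1⟩, ⟨2 | 1 1⟩, ⟨2 | 1 1 1⟩, ⟨2 | 1 1 1⟩, ⟨2 | 1 1 1⟩, ⟨2 | 1 1 1⟩, ⟨2 | 1 1 1⟩, ⟨2 | 1 1 1⟩, ⟨2 | 1 2⟩, ⟨2 | 1 2 2⟩, ⟨2 | 2 2 2⟩, ⟨3 | 0⟩, ⟨4 | 1⟩, ⟨4 | 1⟩, ⟨4 | 1⟩]


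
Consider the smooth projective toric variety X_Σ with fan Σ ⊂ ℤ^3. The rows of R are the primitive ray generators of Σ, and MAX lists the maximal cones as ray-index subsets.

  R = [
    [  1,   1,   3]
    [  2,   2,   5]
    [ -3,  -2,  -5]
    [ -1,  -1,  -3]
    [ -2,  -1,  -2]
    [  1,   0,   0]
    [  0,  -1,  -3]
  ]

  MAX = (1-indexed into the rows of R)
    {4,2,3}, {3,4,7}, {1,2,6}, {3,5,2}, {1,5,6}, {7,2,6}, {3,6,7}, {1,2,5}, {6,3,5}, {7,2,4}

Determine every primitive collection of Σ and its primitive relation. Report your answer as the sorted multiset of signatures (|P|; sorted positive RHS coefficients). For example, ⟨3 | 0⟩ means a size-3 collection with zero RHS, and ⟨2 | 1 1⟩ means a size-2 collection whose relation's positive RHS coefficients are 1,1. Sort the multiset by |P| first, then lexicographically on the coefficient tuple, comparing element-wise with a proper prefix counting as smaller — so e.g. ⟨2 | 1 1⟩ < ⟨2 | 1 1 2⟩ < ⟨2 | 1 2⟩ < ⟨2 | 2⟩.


Minimal non-faces — 9 found among 7 rays, 10 max cones:

  • {1,4}:  v_{1} + v_{4} = 0  →  sig = ⟨2 | 0⟩
  • {1,3}:  v_{1} + v_{3} = v_{5}  →  sig = ⟨2 | 1⟩
  • {1,7}:  v_{1} + v_{7} = v_{6}  →  sig = ⟨2 | 1⟩
  • {4,5}:  v_{4} + v_{5} = v_{3}  →  sig = ⟨2 | 1⟩
  • {4,6}:  v_{4} + v_{6} = v_{7}  →  sig = ⟨2 | 1⟩
  • {5,7}:  v_{5} + v_{7} = v_{3} + v_{6}  →  sig = ⟨2 | 1 1⟩
  • {2,3,6}:  v_{2} + v_{3} + v_{6} = 0  →  sig = ⟨3 | 0⟩
  • {2,3,7}:  v_{2} + v_{3} + v_{7} = v_{4}  →  sig = ⟨3 | 1⟩
  • {2,5,6}:  v_{2} + v_{5} + v_{6} = v_{1}  →  sig = ⟨3 | 1⟩

Sorted signature multiset PRS(X):
{ ⟨2 | 0⟩,  ⟨2 | 1⟩ ×4,  ⟨2 | 1 1⟩,  ⟨3 | 0⟩,  ⟨3 | 1⟩ ×2 }


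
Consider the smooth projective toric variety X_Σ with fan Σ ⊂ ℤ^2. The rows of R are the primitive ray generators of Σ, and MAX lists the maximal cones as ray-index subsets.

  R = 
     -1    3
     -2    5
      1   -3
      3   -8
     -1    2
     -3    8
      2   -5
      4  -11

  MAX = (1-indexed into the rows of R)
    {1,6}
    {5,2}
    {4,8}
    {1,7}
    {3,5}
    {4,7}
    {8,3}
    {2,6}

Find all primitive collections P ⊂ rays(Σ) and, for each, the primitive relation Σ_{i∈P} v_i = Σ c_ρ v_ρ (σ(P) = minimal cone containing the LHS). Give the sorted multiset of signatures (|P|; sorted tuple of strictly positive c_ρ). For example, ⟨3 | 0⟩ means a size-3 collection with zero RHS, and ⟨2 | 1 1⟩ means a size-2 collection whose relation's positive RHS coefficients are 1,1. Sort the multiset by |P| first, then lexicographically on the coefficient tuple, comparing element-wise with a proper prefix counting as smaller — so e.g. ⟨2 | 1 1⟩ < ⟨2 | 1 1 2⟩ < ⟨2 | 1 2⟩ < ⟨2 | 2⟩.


Primitive collections (20):

  • {1,3}:  v_{1} + v_{3} = 0  ⇒ sig = ⟨2 | 0⟩
  • {2,7}:  v_{2} + v_{7} = 0  ⇒ sig = ⟨2 | 0⟩
  • {4,6}:  v_{4} + v_{6} = 0  ⇒ sig = ⟨2 | 0⟩
  • {1,2}:  v_{1} + v_{2} = v_{6}  ⇒ sig = ⟨2 | 1⟩
  • {1,4}:  v_{1} + v_{4} = v_{7}  ⇒ sig = ⟨2 | 1⟩
  • {1,5}:  v_{1} + v_{5} = v_{2}  ⇒ sig = ⟨2 | 1⟩
  • {1,8}:  v_{1} + v_{8} = v_{4}  ⇒ sig = ⟨2 | 1⟩
  • {2,3}:  v_{2} + v_{3} = v_{5}  ⇒ sig = ⟨2 | 1⟩
  • {2,4}:  v_{2} + v_{4} = v_{3}  ⇒ sig = ⟨2 | 1⟩
  • {3,4}:  v_{3} + v_{4} = v_{8}  ⇒ sig = ⟨2 | 1⟩
  • {3,6}:  v_{3} + v_{6} = v_{2}  ⇒ sig = ⟨2 | 1⟩
  • {3,7}:  v_{3} + v_{7} = v_{4}  ⇒ sig = ⟨2 | 1⟩
  • {5,7}:  v_{5} + v_{7} = v_{3}  ⇒ sig = ⟨2 | 1⟩
  • {6,7}:  v_{6} + v_{7} = v_{1}  ⇒ sig = ⟨2 | 1⟩
  • {6,8}:  v_{6} + v_{8} = v_{3}  ⇒ sig = ⟨2 | 1⟩
  • {2,8}:  v_{2} + v_{8} = 2·v_{3}  ⇒ sig = ⟨2 | 2⟩
  • {4,5}:  v_{4} + v_{5} = 2·v_{3}  ⇒ sig = ⟨2 | 2⟩
  • {5,6}:  v_{5} + v_{6} = 2·v_{2}  ⇒ sig = ⟨2 | 2⟩
  • {7,8}:  v_{7} + v_{8} = 2·v_{4}  ⇒ sig = ⟨2 | 2⟩
  • {5,8}:  v_{5} + v_{8} = 3·v_{3}  ⇒ sig = ⟨2 | 3⟩

so the primitive-relation signature multiset is
    ⟨2 | 0⟩
    ⟨2 | 0⟩
    ⟨2 | 0⟩
    ⟨2 | 1⟩
    ⟨2 | 1⟩
    ⟨2 | 1⟩
    ⟨2 | 1⟩
    ⟨2 | 1⟩
    ⟨2 | 1⟩
    ⟨2 | 1⟩
    ⟨2 | 1⟩
    ⟨2 | 1⟩
    ⟨2 | 1⟩
    ⟨2 | 1⟩
    ⟨2 | 1⟩
    ⟨2 | 2⟩
    ⟨2 | 2⟩
    ⟨2 | 2⟩
    ⟨2 | 2⟩
    ⟨2 | 3⟩


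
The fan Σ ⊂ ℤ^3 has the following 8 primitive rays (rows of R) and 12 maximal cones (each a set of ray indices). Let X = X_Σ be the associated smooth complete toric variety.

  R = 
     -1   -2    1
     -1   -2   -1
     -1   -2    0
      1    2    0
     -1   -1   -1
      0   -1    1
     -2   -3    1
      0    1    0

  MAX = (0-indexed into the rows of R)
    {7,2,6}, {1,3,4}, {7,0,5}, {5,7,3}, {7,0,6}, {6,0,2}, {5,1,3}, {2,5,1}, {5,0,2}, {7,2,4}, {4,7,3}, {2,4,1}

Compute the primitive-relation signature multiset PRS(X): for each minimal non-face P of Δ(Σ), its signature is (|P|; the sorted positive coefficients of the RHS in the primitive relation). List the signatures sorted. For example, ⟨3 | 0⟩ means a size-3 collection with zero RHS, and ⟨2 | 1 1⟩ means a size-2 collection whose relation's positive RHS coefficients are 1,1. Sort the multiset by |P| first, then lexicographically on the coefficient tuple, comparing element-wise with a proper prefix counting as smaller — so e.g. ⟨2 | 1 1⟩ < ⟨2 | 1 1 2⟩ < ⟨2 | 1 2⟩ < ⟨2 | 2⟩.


Δ(Σ) — 8 vertices, 12 min non-faces:

  P = {2,3}:  v_{2} + v_{3} = 0  →  sig = ⟨2 | 0⟩
  P = {1,7}:  v_{1} + v_{7} = v_{4}  →  sig = ⟨2 | 1⟩
  P = {4,5}:  v_{4} + v_{5} = v_{2}  →  sig = ⟨2 | 1⟩
  P = {0,3}:  v_{0} + v_{3} = v_{5} + v_{7}  →  sig = ⟨2 | 1 1⟩
  P = {3,6}:  v_{3} + v_{6} = v_{0} + v_{7}  →  sig = ⟨2 | 1 1⟩
  P = {0,4}:  v_{0} + v_{4} = 2·v_{2} + v_{7}  →  sig = ⟨2 | 1 2⟩
  P = {1,6}:  v_{1} + v_{6} = 3·v_{2} + v_{7}  →  sig = ⟨2 | 1 3⟩
  P = {0,1}:  v_{0} + v_{1} = 2·v_{2}  →  sig = ⟨2 | 2⟩
  P = {5,6}:  v_{5} + v_{6} = 2·v_{0}  →  sig = ⟨2 | 2⟩
  P = {4,6}:  v_{4} + v_{6} = 3·v_{2} + 2·v_{7}  →  sig = ⟨2 | 2 3⟩
  P = {0,2,7}:  v_{0} + v_{2} + v_{7} = v_{6}  →  sig = ⟨3 | 1⟩
  P = {2,5,7}:  v_{2} + v_{5} + v_{7} = v_{0}  →  sig = ⟨3 | 1⟩

so the primitive-relation signature multiset is
{ ⟨2 | 0⟩,  ⟨2 | 1⟩ ×2,  ⟨2 | 1 1⟩ ×2,  ⟨2 | 1 2⟩,  ⟨2 | 1 3⟩,  ⟨2 | 2⟩ ×2,  ⟨2 | 2 3⟩,  ⟨3 | 1⟩ ×2 }


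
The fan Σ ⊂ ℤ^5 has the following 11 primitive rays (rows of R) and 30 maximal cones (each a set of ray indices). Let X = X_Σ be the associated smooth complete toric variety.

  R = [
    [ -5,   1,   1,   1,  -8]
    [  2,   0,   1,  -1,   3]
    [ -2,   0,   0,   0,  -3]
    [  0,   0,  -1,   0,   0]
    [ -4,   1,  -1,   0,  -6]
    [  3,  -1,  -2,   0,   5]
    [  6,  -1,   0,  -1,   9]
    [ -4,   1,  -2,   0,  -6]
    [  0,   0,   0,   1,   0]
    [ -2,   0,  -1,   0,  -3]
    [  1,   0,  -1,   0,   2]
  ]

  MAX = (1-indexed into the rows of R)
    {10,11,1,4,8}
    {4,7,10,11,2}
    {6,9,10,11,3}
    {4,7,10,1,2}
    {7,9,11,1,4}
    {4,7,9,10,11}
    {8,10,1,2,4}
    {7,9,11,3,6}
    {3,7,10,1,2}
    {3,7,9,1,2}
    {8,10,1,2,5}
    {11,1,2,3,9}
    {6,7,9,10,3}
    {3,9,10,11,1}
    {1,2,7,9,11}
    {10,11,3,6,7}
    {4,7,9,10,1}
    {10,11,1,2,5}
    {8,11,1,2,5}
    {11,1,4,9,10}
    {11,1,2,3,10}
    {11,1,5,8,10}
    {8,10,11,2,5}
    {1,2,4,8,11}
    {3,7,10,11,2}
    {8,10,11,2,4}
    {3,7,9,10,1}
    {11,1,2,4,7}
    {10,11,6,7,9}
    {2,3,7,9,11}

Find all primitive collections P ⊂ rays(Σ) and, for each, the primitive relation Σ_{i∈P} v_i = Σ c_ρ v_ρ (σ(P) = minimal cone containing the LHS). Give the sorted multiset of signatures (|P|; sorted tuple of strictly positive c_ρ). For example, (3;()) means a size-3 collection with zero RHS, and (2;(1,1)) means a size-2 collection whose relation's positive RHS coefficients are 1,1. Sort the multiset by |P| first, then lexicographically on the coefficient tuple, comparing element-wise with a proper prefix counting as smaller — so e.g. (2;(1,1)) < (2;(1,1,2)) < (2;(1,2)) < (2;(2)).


Σ has 20 primitive collections:

  P = {3,4}:  v_{3} + v_{4} = v_{10}  so sig = (2;(1))
  P = {4,5}:  v_{4} + v_{5} = v_{8}  so sig = (2;(1))
  P = {1,6}:  v_{1} + v_{6} = v_{9} + v_{10}  so sig = (2;(1,1))
  P = {3,8}:  v_{3} + v_{8} = v_{5} + v_{10}  so sig = (2;(1,1))
  P = {2,6}:  v_{2} + v_{6} = v_{3} + v_{7} + v_{11}  so sig = (2;(1,1,1))
  P = {5,6}:  v_{5} + v_{6} = v_{4} + v_{10} + v_{11}  so sig = (2;(1,1,1))
  P = {5,9}:  v_{5} + v_{9} = v_{1} + v_{4} + v_{11}  so sig = (2;(1,1,1))
  P = {3,5}:  v_{3} + v_{5} = v_{1} + v_{2} + 2·v_{10} + v_{11}  so sig = (2;(1,1,1,2))
  P = {4,6}:  v_{4} + v_{6} = v_{7} + v_{9} + 2·v_{10} + v_{11}  so sig = (2;(1,1,1,2))
  P = {6,8}:  v_{6} + v_{8} = 2·v_{4} + v_{10} + v_{11}  so sig = (2;(1,1,2))
  P = {8,9}:  v_{8} + v_{9} = v_{1} + 2·v_{4} + v_{11}  so sig = (2;(1,1,2))
  P = {5,7}:  v_{5} + v_{7} = v_{2} + 2·v_{4}  so sig = (2;(1,2))
  P = {7,8}:  v_{7} + v_{8} = v_{2} + 3·v_{4}  so sig = (2;(1,3))
  P = {2,9,10}:  v_{2} + v_{9} + v_{10} = 0  so sig = (3;())
  P = {2,4,9}:  v_{2} + v_{4} + v_{9} = v_{1} + v_{7} + v_{11}  so sig = (3;(1,1,1))
  P = {1,3,7,11}:  v_{1} + v_{3} + v_{7} + v_{11} = 0  so sig = (4;())
  P = {1,7,10,11}:  v_{1} + v_{7} + v_{10} + v_{11} = v_{4}  so sig = (4;(1))
  P = {1,2,4,10,11}:  v_{1} + v_{2} + v_{4} + v_{10} + v_{11} = v_{5}  so sig = (5;(1))
  P = {3,7,9,10,11}:  v_{3} + v_{7} + v_{9} + v_{10} + v_{11} = v_{6}  so sig = (5;(1))
  P = {1,2,8,10,11}:  v_{1} + v_{2} + v_{8} + v_{10} + v_{11} = 2·v_{5}  so sig = (5;(2))

Hence PRS(X_Σ) =
    (2;(1))
    (2;(1))
    (2;(1,1))
    (2;(1,1))
    (2;(1,1,1))
    (2;(1,1,1))
    (2;(1,1,1))
    (2;(1,1,1,2))
    (2;(1,1,1,2))
    (2;(1,1,2))
    (2;(1,1,2))
    (2;(1,2))
    (2;(1,3))
    (3;())
    (3;(1,1,1))
    (4;())
    (4;(1))
    (5;(1))
    (5;(1))
    (5;(2))


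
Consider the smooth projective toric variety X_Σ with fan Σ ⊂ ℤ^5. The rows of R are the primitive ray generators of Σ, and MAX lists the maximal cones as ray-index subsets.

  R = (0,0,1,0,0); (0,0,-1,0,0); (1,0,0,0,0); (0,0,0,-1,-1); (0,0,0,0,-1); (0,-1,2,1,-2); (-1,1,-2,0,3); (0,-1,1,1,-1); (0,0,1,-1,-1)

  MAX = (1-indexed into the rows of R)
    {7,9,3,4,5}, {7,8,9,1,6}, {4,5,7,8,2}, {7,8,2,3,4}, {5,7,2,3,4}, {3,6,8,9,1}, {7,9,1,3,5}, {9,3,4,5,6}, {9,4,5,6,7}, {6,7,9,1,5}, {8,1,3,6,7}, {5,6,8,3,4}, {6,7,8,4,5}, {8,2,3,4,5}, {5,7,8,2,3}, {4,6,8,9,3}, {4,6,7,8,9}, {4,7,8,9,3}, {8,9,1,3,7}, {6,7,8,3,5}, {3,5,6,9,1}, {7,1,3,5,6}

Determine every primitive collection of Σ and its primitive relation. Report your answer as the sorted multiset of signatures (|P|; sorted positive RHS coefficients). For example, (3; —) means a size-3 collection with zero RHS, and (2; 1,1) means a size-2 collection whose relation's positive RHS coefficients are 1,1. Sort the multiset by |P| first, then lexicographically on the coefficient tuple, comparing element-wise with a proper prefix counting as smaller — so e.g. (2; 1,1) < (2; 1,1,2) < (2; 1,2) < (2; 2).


Δ(Σ) — 9 vertices, 9 min non-faces:

  P = {1,2}:  v_{1} + v_{2} = 0  →  sig = (2; —)
  P = {1,4}:  v_{1} + v_{4} = v_{9}  →  sig = (2; 1)
  P = {2,9}:  v_{2} + v_{9} = v_{4}  →  sig = (2; 1)
  P = {2,6}:  v_{2} + v_{6} = v_{5} + v_{8}  →  sig = (2; 1,1)
  P = {1,5,8}:  v_{1} + v_{5} + v_{8} = v_{6}  →  sig = (3; 1)
  P = {5,8,9}:  v_{5} + v_{8} + v_{9} = v_{4} + v_{6}  →  sig = (3; 1,1)
  P = {3,4,6,7}:  v_{3} + v_{4} + v_{6} + v_{7} = 0  →  sig = (4; —)
  P = {3,6,7,9}:  v_{3} + v_{6} + v_{7} + v_{9} = v_{1}  →  sig = (4; 1)
  P = {3,4,5,7,8}:  v_{3} + v_{4} + v_{5} + v_{7} + v_{8} = v_{2}  →  sig = (5; 1)

Hence PRS(X_Σ) =
    |P|=2: 4 collections, coeffs (), (1), (1), (1,1)
    |P|=3: 2 collections, coeffs (1), (1,1)
    |P|=4: 2 collections, coeffs (), (1)
    |P|=5: 1 collection, coeffs (1)


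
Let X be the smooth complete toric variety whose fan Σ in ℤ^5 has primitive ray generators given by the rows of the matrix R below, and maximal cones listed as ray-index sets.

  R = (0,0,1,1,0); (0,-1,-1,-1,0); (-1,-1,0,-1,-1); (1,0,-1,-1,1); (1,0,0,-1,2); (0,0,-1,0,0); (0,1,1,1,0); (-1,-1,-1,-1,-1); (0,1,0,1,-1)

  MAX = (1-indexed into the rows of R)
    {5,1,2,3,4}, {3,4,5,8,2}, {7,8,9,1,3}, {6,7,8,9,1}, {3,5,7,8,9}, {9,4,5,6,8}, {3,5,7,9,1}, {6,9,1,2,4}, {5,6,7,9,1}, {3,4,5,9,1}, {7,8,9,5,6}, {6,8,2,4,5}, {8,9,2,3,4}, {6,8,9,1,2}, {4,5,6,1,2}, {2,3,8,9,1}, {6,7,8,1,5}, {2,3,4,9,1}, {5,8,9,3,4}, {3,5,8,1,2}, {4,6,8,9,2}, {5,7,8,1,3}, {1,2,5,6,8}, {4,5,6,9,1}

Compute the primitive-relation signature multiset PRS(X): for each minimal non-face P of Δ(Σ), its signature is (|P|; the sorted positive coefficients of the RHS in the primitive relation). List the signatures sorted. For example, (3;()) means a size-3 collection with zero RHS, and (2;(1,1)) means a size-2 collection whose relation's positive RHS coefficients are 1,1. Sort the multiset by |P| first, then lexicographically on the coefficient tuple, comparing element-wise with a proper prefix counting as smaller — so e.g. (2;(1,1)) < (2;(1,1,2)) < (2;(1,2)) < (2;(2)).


The 6 primitive collections of Σ (r=9, n=5):

  P = {2,7}:  v_{2} + v_{7} = 0  so sig = (2;())
  P = {3,6}:  v_{3} + v_{6} = v_{8}  so sig = (2;(1))
  P = {4,7}:  v_{4} + v_{7} = v_{5} + v_{9}  so sig = (2;(1,1))
  P = {1,4,8}:  v_{1} + v_{4} + v_{8} = v_{2}  so sig = (3;(1))
  P = {2,5,9}:  v_{2} + v_{5} + v_{9} = v_{4}  so sig = (3;(1))
  P = {1,5,8,9}:  v_{1} + v_{5} + v_{8} + v_{9} = 0  so sig = (4;())

Hence PRS(X_Σ) =
{ (2;()),  (2;(1)),  (2;(1,1)),  (3;(1)) ×2,  (4;()) }


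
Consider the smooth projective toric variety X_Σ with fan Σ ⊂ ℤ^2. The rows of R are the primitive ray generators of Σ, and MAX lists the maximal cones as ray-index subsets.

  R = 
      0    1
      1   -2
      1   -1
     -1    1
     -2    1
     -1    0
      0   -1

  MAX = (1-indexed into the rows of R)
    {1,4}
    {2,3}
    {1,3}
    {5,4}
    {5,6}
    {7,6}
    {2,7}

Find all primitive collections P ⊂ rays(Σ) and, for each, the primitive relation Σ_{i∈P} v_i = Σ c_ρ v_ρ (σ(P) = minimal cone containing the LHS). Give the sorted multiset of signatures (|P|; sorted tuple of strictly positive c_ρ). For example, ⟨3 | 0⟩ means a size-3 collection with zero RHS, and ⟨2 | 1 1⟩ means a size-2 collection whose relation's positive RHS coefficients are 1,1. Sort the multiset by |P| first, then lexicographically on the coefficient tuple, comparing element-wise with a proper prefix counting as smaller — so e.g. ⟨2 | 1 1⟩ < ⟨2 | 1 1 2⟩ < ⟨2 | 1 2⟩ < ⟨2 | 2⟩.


Δ(Σ) — 7 vertices, 14 min non-faces:

  {1,7}:  v_{1} + v_{7} = 0 ; sig = ⟨2 | 0⟩
  {3,4}:  v_{3} + v_{4} = 0 ; sig = ⟨2 | 0⟩
  {1,2}:  v_{1} + v_{2} = v_{3} ; sig = ⟨2 | 1⟩
  {1,6}:  v_{1} + v_{6} = v_{4} ; sig = ⟨2 | 1⟩
  {2,4}:  v_{2} + v_{4} = v_{7} ; sig = ⟨2 | 1⟩
  {3,5}:  v_{3} + v_{5} = v_{6} ; sig = ⟨2 | 1⟩
  {3,6}:  v_{3} + v_{6} = v_{7} ; sig = ⟨2 | 1⟩
  {3,7}:  v_{3} + v_{7} = v_{2} ; sig = ⟨2 | 1⟩
  {4,6}:  v_{4} + v_{6} = v_{5} ; sig = ⟨2 | 1⟩
  {4,7}:  v_{4} + v_{7} = v_{6} ; sig = ⟨2 | 1⟩
  {2,5}:  v_{2} + v_{5} = v_{6} + v_{7} ; sig = ⟨2 | 1 1⟩
  {1,5}:  v_{1} + v_{5} = 2·v_{4} ; sig = ⟨2 | 2⟩
  {2,6}:  v_{2} + v_{6} = 2·v_{7} ; sig = ⟨2 | 2⟩
  {5,7}:  v_{5} + v_{7} = 2·v_{6} ; sig = ⟨2 | 2⟩

Signatures (|P|; sorted positive RHS coefficients), sorted:
[⟨2 | 0⟩, ⟨2 | 0⟩, ⟨2 | 1⟩, ⟨2 | 1⟩, ⟨2 | 1⟩, ⟨2 | 1⟩, ⟨2 | 1⟩, ⟨2 | 1⟩, ⟨2 | 1⟩, ⟨2 | 1⟩, ⟨2 | 1 1⟩, ⟨2 | 2⟩, ⟨2 | 2⟩, ⟨2 | 2⟩]


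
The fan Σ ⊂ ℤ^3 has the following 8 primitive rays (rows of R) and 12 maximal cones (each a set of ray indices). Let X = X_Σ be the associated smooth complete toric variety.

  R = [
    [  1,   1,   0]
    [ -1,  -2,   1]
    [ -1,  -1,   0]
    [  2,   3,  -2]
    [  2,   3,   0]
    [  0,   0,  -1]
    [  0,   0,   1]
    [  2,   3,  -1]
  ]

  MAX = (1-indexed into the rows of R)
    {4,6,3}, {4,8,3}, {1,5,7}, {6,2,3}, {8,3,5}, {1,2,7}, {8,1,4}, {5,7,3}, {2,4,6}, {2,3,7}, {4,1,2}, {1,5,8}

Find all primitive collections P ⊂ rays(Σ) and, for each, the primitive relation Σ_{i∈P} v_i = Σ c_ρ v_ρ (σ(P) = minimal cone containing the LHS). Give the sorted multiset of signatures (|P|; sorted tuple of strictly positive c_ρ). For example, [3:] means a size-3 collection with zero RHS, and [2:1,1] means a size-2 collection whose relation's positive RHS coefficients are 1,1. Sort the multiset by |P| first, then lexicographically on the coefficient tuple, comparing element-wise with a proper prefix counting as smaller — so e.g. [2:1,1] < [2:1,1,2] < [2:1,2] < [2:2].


11 minimal non-faces of Δ(Σ) (on 8 rays):

  {1,3}:  v_{1} + v_{3} = 0  so sig = [2:]
  {6,7}:  v_{6} + v_{7} = 0  so sig = [2:]
  {2,8}:  v_{2} + v_{8} = v_{1}  so sig = [2:1]
  {4,7}:  v_{4} + v_{7} = v_{8}  so sig = [2:1]
  {5,6}:  v_{5} + v_{6} = v_{8}  so sig = [2:1]
  {6,8}:  v_{6} + v_{8} = v_{4}  so sig = [2:1]
  {7,8}:  v_{7} + v_{8} = v_{5}  so sig = [2:1]
  {1,6}:  v_{1} + v_{6} = v_{2} + v_{4}  so sig = [2:1,1]
  {2,5}:  v_{2} + v_{5} = v_{1} + v_{7}  so sig = [2:1,1]
  {4,5}:  v_{4} + v_{5} = 2·v_{8}  so sig = [2:2]
  {2,3,4}:  v_{2} + v_{3} + v_{4} = v_{6}  so sig = [3:1]

Sorted signature multiset PRS(X):
    |P|=2: 10 collections, coeffs (), (), (1), (1), (1), (1), (1), (1,1), (1,1), (2)
    |P|=3: 1 collection, coeffs (1)


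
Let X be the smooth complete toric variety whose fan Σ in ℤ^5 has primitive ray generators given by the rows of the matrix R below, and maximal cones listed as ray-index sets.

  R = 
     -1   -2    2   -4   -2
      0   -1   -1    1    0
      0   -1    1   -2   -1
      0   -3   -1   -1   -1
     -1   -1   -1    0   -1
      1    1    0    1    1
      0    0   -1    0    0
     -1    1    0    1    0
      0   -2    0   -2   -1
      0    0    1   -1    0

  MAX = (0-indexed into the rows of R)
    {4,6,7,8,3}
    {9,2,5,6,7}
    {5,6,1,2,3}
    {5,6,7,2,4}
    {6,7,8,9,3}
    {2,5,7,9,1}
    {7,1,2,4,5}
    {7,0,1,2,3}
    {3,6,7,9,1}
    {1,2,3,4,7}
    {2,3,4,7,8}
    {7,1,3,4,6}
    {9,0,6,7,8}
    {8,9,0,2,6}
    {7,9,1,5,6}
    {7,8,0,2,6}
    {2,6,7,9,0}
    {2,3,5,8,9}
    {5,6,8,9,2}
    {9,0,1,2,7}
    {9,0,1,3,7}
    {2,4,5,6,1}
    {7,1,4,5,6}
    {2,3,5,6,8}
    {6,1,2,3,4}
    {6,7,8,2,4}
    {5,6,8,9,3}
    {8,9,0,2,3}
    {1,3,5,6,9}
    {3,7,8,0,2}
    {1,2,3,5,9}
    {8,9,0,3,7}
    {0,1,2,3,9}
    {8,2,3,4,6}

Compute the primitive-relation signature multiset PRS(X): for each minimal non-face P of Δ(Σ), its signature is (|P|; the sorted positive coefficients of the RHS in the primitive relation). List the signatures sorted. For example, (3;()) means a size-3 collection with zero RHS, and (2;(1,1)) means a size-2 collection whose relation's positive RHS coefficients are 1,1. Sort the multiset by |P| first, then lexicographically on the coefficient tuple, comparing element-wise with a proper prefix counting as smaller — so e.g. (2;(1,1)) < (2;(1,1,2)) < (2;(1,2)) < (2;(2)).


|primitive collections| = 16. Relations:

  P={1,8}:  v_{1} + v_{8} = v_{3}  →  sig = (2;(1))
  P={0,5}:  v_{0} + v_{5} = v_{2} + v_{9}  →  sig = (2;(1,1))
  P={4,9}:  v_{4} + v_{9} = v_{7} + v_{8}  →  sig = (2;(1,1))
  P={0,4}:  v_{0} + v_{4} = v_{2} + 2·v_{7} + 2·v_{8}  →  sig = (2;(1,2,2))
  P={5,7,8}:  v_{5} + v_{7} + v_{8} = 0  →  sig = (3;())
  P={3,5,7}:  v_{3} + v_{5} + v_{7} = v_{1}  →  sig = (3;(1))
  P={4,5,8}:  v_{4} + v_{5} + v_{8} = v_{1} + v_{2} + v_{6}  →  sig = (3;(1,1,1))
  P={3,4,5}:  v_{3} + v_{4} + v_{5} = 2·v_{1} + v_{2} + v_{6}  →  sig = (3;(1,1,2))
  P={0,1,6}:  v_{0} + v_{1} + v_{6} = v_{7} + 2·v_{8}  →  sig = (3;(1,2))
  P={0,3,6}:  v_{0} + v_{3} + v_{6} = v_{7} + 3·v_{8}  →  sig = (3;(1,3))
  P={1,2,6,7}:  v_{1} + v_{2} + v_{6} + v_{7} = v_{4}  →  sig = (4;(1))
  P={1,2,6,9}:  v_{1} + v_{2} + v_{6} + v_{9} = v_{8}  →  sig = (4;(1))
  P={2,7,8,9}:  v_{2} + v_{7} + v_{8} + v_{9} = v_{0}  →  sig = (4;(1))
  P={2,3,6,7}:  v_{2} + v_{3} + v_{6} + v_{7} = v_{4} + v_{8}  →  sig = (4;(1,1))
  P={2,3,7,9}:  v_{2} + v_{3} + v_{7} + v_{9} = v_{0} + v_{1}  →  sig = (4;(1,1))
  P={2,3,6,9}:  v_{2} + v_{3} + v_{6} + v_{9} = 2·v_{8}  →  sig = (4;(2))

so the primitive-relation signature multiset is
    (2;(1))
    (2;(1,1))
    (2;(1,1))
    (2;(1,2,2))
    (3;())
    (3;(1))
    (3;(1,1,1))
    (3;(1,1,2))
    (3;(1,2))
    (3;(1,3))
    (4;(1))
    (4;(1))
    (4;(1))
    (4;(1,1))
    (4;(1,1))
    (4;(2))
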